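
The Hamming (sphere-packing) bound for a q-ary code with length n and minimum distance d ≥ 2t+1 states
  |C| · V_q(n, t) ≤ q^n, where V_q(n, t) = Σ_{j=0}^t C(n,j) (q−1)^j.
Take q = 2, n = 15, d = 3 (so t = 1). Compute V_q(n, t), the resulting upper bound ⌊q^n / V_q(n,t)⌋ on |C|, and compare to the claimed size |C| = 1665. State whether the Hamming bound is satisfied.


V_q(n, t) = 16, q^n = 32768, Hamming bound = 2048, |C| = 1665 ≤ bound (satisfied).

Step 1: Compute V_q(n, t) = Σ_{j=0}^1 C(n, j) (q−1)^j.
  j = 0: C(15,0)·(1)^0 = 1·1 = 1.
  j = 1: C(15,1)·(1)^1 = 15·1 = 15.
  V_q(n, t) = 1 + 15 = 16.
Step 2: q^n = 2^15 = 32768.
Step 3: Hamming bound ⌊q^n / V_q(n,t)⌋ = ⌊32768/16⌋ = 2048.
Step 4: Compare |C| = 1665 to 2048: satisfied.
The claimed |C| lies below the Hamming bound.


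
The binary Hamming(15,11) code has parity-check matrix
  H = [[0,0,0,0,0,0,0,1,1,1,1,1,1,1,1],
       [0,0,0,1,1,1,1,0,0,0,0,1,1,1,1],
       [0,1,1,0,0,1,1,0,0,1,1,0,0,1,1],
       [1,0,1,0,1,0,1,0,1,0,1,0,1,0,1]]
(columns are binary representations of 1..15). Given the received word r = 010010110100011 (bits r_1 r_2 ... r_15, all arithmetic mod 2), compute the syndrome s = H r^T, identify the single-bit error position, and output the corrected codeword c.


s = (0, 0, 1, 1)^T, error position = 3, corrected codeword c = 011010110100011

Compute s = H r^T mod 2 one row at a time:
  s_1 = 1 + 0 + 1 + 0 + 0 + 0 + 1 + 1 = 4 ≡ 0 (mod 2).
  s_2 = 0 + 1 + 0 + 1 + 0 + 0 + 1 + 1 = 4 ≡ 0 (mod 2).
  s_3 = 1 + 0 + 0 + 1 + 1 + 0 + 1 + 1 = 5 ≡ 1 (mod 2).
  s_4 = 0 + 0 + 1 + 1 + 0 + 0 + 0 + 1 = 3 ≡ 1 (mod 2).
s = (0, 0, 1, 1)^T — this equals column 3 of H (binary 0011), so error is at position 3.
Correct: flip bit 3 of r = 010010110100011 to get c = 011010110100011.


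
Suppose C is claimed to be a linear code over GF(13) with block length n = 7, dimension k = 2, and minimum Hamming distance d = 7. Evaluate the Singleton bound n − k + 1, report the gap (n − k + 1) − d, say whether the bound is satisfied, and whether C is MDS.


Singleton RHS = n − k + 1 = 6, slack = -1, bound violated (no such code; not MDS).

Singleton bound: d ≤ n − k + 1.
Here n = 7, k = 2, so n − k + 1 = 6.
Given d = 7, check d ≤ 6: NO.
Slack = (n − k + 1) − d = -1.
The slack is negative: d = 7 exceeds n − k + 1 = 6 by 1, so the Singleton bound is violated and no linear [7, 2, 7]_13 code can exist. In particular it is not MDS (MDS requires d = n − k + 1 exactly).
Description: the claimed parameters are [7, 2, 7]_13; such a code would be impossible (violates the Singleton bound).


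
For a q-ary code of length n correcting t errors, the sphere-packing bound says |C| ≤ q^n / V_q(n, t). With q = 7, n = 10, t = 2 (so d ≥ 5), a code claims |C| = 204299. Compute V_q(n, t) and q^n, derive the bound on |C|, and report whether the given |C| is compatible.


V_q(n, t) = 1681, q^n = 282475249, Hamming bound = 168040, |C| = 204299 > bound (violated).

Step 1: Compute V_q(n, t) = Σ_{j=0}^2 C(n, j) (q−1)^j.
  j = 0: C(10,0)·(6)^0 = 1·1 = 1.
  j = 1: C(10,1)·(6)^1 = 10·6 = 60.
  j = 2: C(10,2)·(6)^2 = 45·36 = 1620.
  V_q(n, t) = 1 + 60 + 1620 = 1681.
Step 2: q^n = 7^10 = 282475249.
Step 3: Hamming bound ⌊q^n / V_q(n,t)⌋ = ⌊282475249/1681⌋ = 168040.
Step 4: Compare |C| = 204299 to 168040: violated.
The claimed |C| lies above the Hamming bound, so no 7-ary code of length 10 with d ≥ 5 can have 204299 codewords.


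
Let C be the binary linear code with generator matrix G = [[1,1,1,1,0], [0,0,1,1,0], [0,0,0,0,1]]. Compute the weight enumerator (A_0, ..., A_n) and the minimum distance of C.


Weight distribution: A_0 = 1, A_1 = 1, A_2 = 2, A_3 = 2, A_4 = 1, A_5 = 1. Minimum distance d = 1.

Enumerate all 2^3 = 8 messages m ∈ F_2^3.
For each, compute codeword c = mG in F_2^5, then tally its weight.
  m = 000 → c = 00000, weight = 0.
  m = 100 → c = 11110, weight = 4.
  m = 010 → c = 00110, weight = 2.
  m = 110 → c = 11000, weight = 2.
  m = 001 → c = 00001, weight = 1.
  m = 101 → c = 11111, weight = 5.
  m = 011 → c = 00111, weight = 3.
  m = 111 → c = 11001, weight = 3.
Tally weights:
  weight 0: 1 codewords.
  weight 1: 1 codewords.
  weight 2: 2 codewords.
  weight 3: 2 codewords.
  weight 4: 1 codewords.
  weight 5: 1 codewords.
Minimum distance d = smallest w > 0 with A_w > 0 = 1.
Sanity: Σ A_w = 8 = 2^3 = 8 ✓.


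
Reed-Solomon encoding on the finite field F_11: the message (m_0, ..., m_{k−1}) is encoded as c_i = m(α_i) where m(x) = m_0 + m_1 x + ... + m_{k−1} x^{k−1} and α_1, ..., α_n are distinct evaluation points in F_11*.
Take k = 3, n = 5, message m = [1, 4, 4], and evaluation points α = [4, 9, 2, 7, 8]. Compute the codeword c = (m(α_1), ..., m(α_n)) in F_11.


c = [4, 9, 3, 5, 3]

Message polynomial: m(x) = 1 + 4·x + 4·x^2 (mod 11).
For each evaluation point α_i, compute m(α_i) mod 11:
  α_1 = 4: Horner steps 4 → 9 → 4, so m(4) = 4.
  α_2 = 9: Horner steps 4 → 7 → 9, so m(9) = 9.
  α_3 = 2: Horner steps 4 → 1 → 3, so m(2) = 3.
  α_4 = 7: Horner steps 4 → 10 → 5, so m(7) = 5.
  α_5 = 8: Horner steps 4 → 3 → 3, so m(8) = 3.
Codeword c = [4, 9, 3, 5, 3] ∈ F_11^5.


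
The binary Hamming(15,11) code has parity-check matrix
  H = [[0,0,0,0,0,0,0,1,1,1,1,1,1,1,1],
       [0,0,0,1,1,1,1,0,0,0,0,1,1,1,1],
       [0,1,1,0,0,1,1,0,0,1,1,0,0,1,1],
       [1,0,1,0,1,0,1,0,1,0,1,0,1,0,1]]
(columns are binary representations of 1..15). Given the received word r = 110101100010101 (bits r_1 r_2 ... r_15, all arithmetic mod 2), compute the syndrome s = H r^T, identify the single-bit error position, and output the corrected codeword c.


s = (1, 1, 1, 1)^T, error position = 15, corrected codeword c = 110101100010100

Compute s = H r^T mod 2 one row at a time:
  s_1 = 0 + 0 + 0 + 1 + 0 + 1 + 0 + 1 = 3 ≡ 1 (mod 2).
  s_2 = 1 + 0 + 1 + 1 + 0 + 1 + 0 + 1 = 5 ≡ 1 (mod 2).
  s_3 = 1 + 0 + 1 + 1 + 0 + 1 + 0 + 1 = 5 ≡ 1 (mod 2).
  s_4 = 1 + 0 + 0 + 1 + 0 + 1 + 1 + 1 = 5 ≡ 1 (mod 2).
s = (1, 1, 1, 1)^T — this equals column 15 of H (binary 1111), so error is at position 15.
Correct: flip bit 15 of r = 110101100010101 to get c = 110101100010100.


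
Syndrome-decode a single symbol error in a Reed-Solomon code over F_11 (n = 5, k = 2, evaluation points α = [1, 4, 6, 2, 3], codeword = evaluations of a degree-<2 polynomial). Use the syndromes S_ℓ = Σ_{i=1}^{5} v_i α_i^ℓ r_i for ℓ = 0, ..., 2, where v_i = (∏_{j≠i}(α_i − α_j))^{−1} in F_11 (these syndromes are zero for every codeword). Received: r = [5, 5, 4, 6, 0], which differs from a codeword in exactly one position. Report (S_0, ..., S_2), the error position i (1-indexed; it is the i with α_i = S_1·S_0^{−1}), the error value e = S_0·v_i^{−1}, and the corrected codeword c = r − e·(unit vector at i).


S = (6, 6, 6), error at position 1, error magnitude e = 4, c = [1, 5, 4, 6, 0].

Step 1: column multipliers v_i = (∏_{j≠i}(α_i − α_j))^{−1} mod 11.
  i = 1 (α = 1): (1−4)(1−6)(1−2)(1−3) = (−3)·(−5)·(−1)·(−2) = 30 ≡ 8, so v_1 = 8^{−1} = 7 (mod 11).
  i = 2 (α = 4): (4−1)(4−6)(4−2)(4−3) = 3·(−2)·2·1 = −12 ≡ 10, so v_2 = 10^{−1} = 10 (mod 11).
  i = 3 (α = 6): (6−1)(6−4)(6−2)(6−3) = 5·2·4·3 = 120 ≡ 10, so v_3 = 10^{−1} = 10 (mod 11).
  i = 4 (α = 2): (2−1)(2−4)(2−6)(2−3) = 1·(−2)·(−4)·(−1) = −8 ≡ 3, so v_4 = 3^{−1} = 4 (mod 11).
  i = 5 (α = 3): (3−1)(3−4)(3−6)(3−2) = 2·(−1)·(−3)·1 = 6 ≡ 6, so v_5 = 6^{−1} = 2 (mod 11).
  v = [7, 10, 10, 4, 2].
Step 2: syndromes of r = [5, 5, 4, 6, 0] (all sums mod 11).
  S_0 = Σ v_i r_i = 7·5 + 10·5 + 10·4 + 4·6 + 2·0 = 149 ≡ 6.
  S_1 = Σ v_i α_i r_i = 7·1·5 + 10·4·5 + 10·6·4 + 4·2·6 + 2·3·0 = 523 ≡ 6.
  α_i^2 mod 11 = [1, 5, 3, 4, 9].
  S_2 = Σ v_i α_i^2 r_i = 7·1·5 + 10·5·5 + 10·3·4 + 4·4·6 + 2·9·0 = 501 ≡ 6.
  S = (6, 6, 6) ≠ 0, so r is not a codeword (an error is present).
Step 3: locate the error. For a single error e at position i, S_ℓ = v_i·e·α_i^ℓ, so α_err = S_1/S_0.
  S_0^{−1} = 6^{−1} = 2 (mod 11), so α_err = 6·2 = 12 ≡ 1 = α_1. Error position i = 1.
  Consistency check: S_2/S_1 = 6·2 = 12 ≡ 1 = α_err ✓ (single-error assumption holds).
Step 4: error magnitude e = S_0/v_1 = S_0·∏_{j≠1}(α_1 − α_j) = 6·8 = 48 ≡ 4 (mod 11).
Step 5: correct position 1: c_1 = r_1 − e = 5 − 4 ≡ 1 (mod 11). Hence c = [1, 5, 4, 6, 0].
  Check: interpolating c through the α_i gives m(x) = 7 + 5·x (degree < 2) with m(α_i) = c_i for every i, so c is indeed a codeword.


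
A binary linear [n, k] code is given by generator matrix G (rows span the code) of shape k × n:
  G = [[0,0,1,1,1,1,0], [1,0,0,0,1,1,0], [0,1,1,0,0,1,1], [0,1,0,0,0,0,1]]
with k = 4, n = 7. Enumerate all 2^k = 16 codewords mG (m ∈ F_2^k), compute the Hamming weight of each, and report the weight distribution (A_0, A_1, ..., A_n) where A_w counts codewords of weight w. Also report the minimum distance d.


Weight distribution: A_0 = 1, A_2 = 3, A_3 = 4, A_4 = 3, A_5 = 4, A_6 = 1. Minimum distance d = 2.

Enumerate all 2^4 = 16 messages m ∈ F_2^4.
For each, compute codeword c = mG in F_2^7, then tally its weight.
  m = 0000 → c = 0000000, weight = 0.
  m = 1000 → c = 0011110, weight = 4.
  m = 0100 → c = 1000110, weight = 3.
  m = 1100 → c = 1011000, weight = 3.
  m = 0010 → c = 0110011, weight = 4.
  m = 1010 → c = 0101101, weight = 4.
  m = 0110 → c = 1110101, weight = 5.
  m = 1110 → c = 1101011, weight = 5.
  m = 0001 → c = 0100001, weight = 2.
  m = 1001 → c = 0111111, weight = 6.
  m = 0101 → c = 1100111, weight = 5.
  m = 1101 → c = 1111001, weight = 5.
  m = 0011 → c = 0010010, weight = 2.
  m = 1011 → c = 0001100, weight = 2.
  m = 0111 → c = 1010100, weight = 3.
  m = 1111 → c = 1001010, weight = 3.
Tally weights:
  weight 0: 1 codewords.
  weight 2: 3 codewords.
  weight 3: 4 codewords.
  weight 4: 3 codewords.
  weight 5: 4 codewords.
  weight 6: 1 codewords.
Minimum distance d = smallest w > 0 with A_w > 0 = 2.
Sanity: Σ A_w = 16 = 2^4 = 16 ✓.


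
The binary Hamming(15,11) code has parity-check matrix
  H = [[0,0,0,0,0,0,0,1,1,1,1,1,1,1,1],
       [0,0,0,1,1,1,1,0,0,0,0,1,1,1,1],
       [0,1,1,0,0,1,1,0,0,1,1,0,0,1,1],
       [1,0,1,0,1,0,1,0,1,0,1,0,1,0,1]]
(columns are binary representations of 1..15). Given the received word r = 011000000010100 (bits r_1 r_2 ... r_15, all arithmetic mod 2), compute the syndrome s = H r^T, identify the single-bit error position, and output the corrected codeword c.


s = (0, 1, 1, 1)^T, error position = 7, corrected codeword c = 011000100010100

Compute s = H r^T mod 2 one row at a time:
  s_1 = 0 + 0 + 0 + 1 + 0 + 1 + 0 + 0 = 2 ≡ 0 (mod 2).
  s_2 = 0 + 0 + 0 + 0 + 0 + 1 + 0 + 0 = 1 ≡ 1 (mod 2).
  s_3 = 1 + 1 + 0 + 0 + 0 + 1 + 0 + 0 = 3 ≡ 1 (mod 2).
  s_4 = 0 + 1 + 0 + 0 + 0 + 1 + 1 + 0 = 3 ≡ 1 (mod 2).
s = (0, 1, 1, 1)^T — this equals column 7 of H (binary 0111), so error is at position 7.
Correct: flip bit 7 of r = 011000000010100 to get c = 011000100010100.


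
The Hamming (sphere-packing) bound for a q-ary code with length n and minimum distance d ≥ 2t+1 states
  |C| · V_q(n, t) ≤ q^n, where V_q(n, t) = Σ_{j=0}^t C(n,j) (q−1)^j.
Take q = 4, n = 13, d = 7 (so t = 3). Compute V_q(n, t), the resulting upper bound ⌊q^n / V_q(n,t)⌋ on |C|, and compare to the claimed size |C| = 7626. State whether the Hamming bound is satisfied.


V_q(n, t) = 8464, q^n = 67108864, Hamming bound = 7928, |C| = 7626 ≤ bound (satisfied).

Step 1: Compute V_q(n, t) = Σ_{j=0}^3 C(n, j) (q−1)^j.
  j = 0: C(13,0)·(3)^0 = 1·1 = 1.
  j = 1: C(13,1)·(3)^1 = 13·3 = 39.
  j = 2: C(13,2)·(3)^2 = 78·9 = 702.
  j = 3: C(13,3)·(3)^3 = 286·27 = 7722.
  V_q(n, t) = 1 + 39 + 702 + 7722 = 8464.
Step 2: q^n = 4^13 = 67108864.
Step 3: Hamming bound ⌊q^n / V_q(n,t)⌋ = ⌊67108864/8464⌋ = 7928.
Step 4: Compare |C| = 7626 to 7928: satisfied.
The claimed |C| lies below the Hamming bound.


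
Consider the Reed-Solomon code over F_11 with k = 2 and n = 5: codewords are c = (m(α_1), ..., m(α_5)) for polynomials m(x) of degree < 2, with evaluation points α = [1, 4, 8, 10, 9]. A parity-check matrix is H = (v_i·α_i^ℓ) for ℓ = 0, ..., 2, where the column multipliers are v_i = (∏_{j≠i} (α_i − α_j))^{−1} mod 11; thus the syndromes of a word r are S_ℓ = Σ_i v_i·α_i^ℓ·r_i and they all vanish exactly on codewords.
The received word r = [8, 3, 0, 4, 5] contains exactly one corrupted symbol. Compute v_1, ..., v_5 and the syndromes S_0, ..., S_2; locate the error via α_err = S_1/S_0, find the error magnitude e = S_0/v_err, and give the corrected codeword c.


S = (9, 4, 3), error at position 5, error magnitude e = 3, c = [8, 3, 0, 4, 2].

Step 1: column multipliers v_i = (∏_{j≠i}(α_i − α_j))^{−1} mod 11.
  i = 1 (α = 1): (1−4)(1−8)(1−10)(1−9) = (−3)·(−7)·(−9)·(−8) = 1512 ≡ 5, so v_1 = 5^{−1} = 9 (mod 11).
  i = 2 (α = 4): (4−1)(4−8)(4−10)(4−9) = 3·(−4)·(−6)·(−5) = −360 ≡ 3, so v_2 = 3^{−1} = 4 (mod 11).
  i = 3 (α = 8): (8−1)(8−4)(8−10)(8−9) = 7·4·(−2)·(−1) = 56 ≡ 1, so v_3 = 1^{−1} = 1 (mod 11).
  i = 4 (α = 10): (10−1)(10−4)(10−8)(10−9) = 9·6·2·1 = 108 ≡ 9, so v_4 = 9^{−1} = 5 (mod 11).
  i = 5 (α = 9): (9−1)(9−4)(9−8)(9−10) = 8·5·1·(−1) = −40 ≡ 4, so v_5 = 4^{−1} = 3 (mod 11).
  v = [9, 4, 1, 5, 3].
Step 2: syndromes of r = [8, 3, 0, 4, 5] (all sums mod 11).
  S_0 = Σ v_i r_i = 9·8 + 4·3 + 1·0 + 5·4 + 3·5 = 119 ≡ 9.
  S_1 = Σ v_i α_i r_i = 9·1·8 + 4·4·3 + 1·8·0 + 5·10·4 + 3·9·5 = 455 ≡ 4.
  α_i^2 mod 11 = [1, 5, 9, 1, 4].
  S_2 = Σ v_i α_i^2 r_i = 9·1·8 + 4·5·3 + 1·9·0 + 5·1·4 + 3·4·5 = 212 ≡ 3.
  S = (9, 4, 3) ≠ 0, so r is not a codeword (an error is present).
Step 3: locate the error. For a single error e at position i, S_ℓ = v_i·e·α_i^ℓ, so α_err = S_1/S_0.
  S_0^{−1} = 9^{−1} = 5 (mod 11), so α_err = 4·5 = 20 ≡ 9 = α_5. Error position i = 5.
  Consistency check: S_2/S_1 = 3·3 = 9 ≡ 9 = α_err ✓ (single-error assumption holds).
Step 4: error magnitude e = S_0/v_5 = S_0·∏_{j≠5}(α_5 − α_j) = 9·4 = 36 ≡ 3 (mod 11).
Step 5: correct position 5: c_5 = r_5 − e = 5 − 3 ≡ 2 (mod 11). Hence c = [8, 3, 0, 4, 2].
  Check: interpolating c through the α_i gives m(x) = 6 + 2·x (degree < 2) with m(α_i) = c_i for every i, so c is indeed a codeword.


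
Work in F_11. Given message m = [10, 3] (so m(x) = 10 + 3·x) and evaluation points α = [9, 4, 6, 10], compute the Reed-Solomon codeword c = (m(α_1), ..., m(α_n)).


c = [4, 0, 6, 7]

Message polynomial: m(x) = 10 + 3·x (mod 11).
For each evaluation point α_i, compute m(α_i) mod 11:
  α_1 = 9: Horner steps 3 → 4, so m(9) = 4.
  α_2 = 4: Horner steps 3 → 0, so m(4) = 0.
  α_3 = 6: Horner steps 3 → 6, so m(6) = 6.
  α_4 = 10: Horner steps 3 → 7, so m(10) = 7.
Codeword c = [4, 0, 6, 7] ∈ F_11^4.


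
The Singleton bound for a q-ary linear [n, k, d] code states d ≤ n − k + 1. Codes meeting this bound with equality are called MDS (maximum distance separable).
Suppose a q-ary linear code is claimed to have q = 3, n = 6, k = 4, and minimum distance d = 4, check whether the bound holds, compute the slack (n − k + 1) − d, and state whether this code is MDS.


Singleton RHS = n − k + 1 = 3, slack = -1, bound violated (no such code; not MDS).

Singleton bound: d ≤ n − k + 1.
Here n = 6, k = 4, so n − k + 1 = 3.
Given d = 4, check d ≤ 3: NO.
Slack = (n − k + 1) − d = -1.
The slack is negative: d = 4 exceeds n − k + 1 = 3 by 1, so the Singleton bound is violated and no linear [6, 4, 4]_3 code can exist. In particular it is not MDS (MDS requires d = n − k + 1 exactly).
Description: the claimed parameters are [6, 4, 4]_3; such a code would be impossible (violates the Singleton bound).


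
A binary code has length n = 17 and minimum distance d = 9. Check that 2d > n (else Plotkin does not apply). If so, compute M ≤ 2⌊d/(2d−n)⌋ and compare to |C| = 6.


Plotkin bound M ≤ 18; given |C| = 6 ≤ bound (satisfied).

Check applicability: 2d = 18, n = 17.
2d − n = 1 > 0, so Plotkin applies.
Compute d/(2d−n) = 9/1 ≈ 9.0000.
⌊d/(2d−n)⌋ = 9.
Plotkin bound: M ≤ 2·9 = 18.
Given |C| = 6, check: satisfied.
This |C| is below the Plotkin bound.


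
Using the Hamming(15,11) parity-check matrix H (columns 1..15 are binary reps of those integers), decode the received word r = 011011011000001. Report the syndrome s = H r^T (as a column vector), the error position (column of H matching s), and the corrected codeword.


s = (1, 1, 0, 0)^T, error position = 12, corrected codeword c = 011011011001001

Compute s = H r^T mod 2 one row at a time:
  s_1 = 1 + 1 + 0 + 0 + 0 + 0 + 0 + 1 = 3 ≡ 1 (mod 2).
  s_2 = 0 + 1 + 1 + 0 + 0 + 0 + 0 + 1 = 3 ≡ 1 (mod 2).
  s_3 = 1 + 1 + 1 + 0 + 0 + 0 + 0 + 1 = 4 ≡ 0 (mod 2).
  s_4 = 0 + 1 + 1 + 0 + 1 + 0 + 0 + 1 = 4 ≡ 0 (mod 2).
s = (1, 1, 0, 0)^T — this equals column 12 of H (binary 1100), so error is at position 12.
Correct: flip bit 12 of r = 011011011000001 to get c = 011011011001001.


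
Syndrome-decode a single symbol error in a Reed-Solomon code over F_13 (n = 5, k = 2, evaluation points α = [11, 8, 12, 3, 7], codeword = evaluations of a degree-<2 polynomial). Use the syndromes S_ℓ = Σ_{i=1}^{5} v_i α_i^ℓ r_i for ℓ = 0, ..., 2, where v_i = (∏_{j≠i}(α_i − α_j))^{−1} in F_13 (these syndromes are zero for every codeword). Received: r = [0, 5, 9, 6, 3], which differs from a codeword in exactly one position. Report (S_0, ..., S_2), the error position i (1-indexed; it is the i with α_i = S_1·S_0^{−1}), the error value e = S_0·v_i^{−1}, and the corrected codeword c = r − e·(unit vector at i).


S = (4, 6, 9), error at position 2, error magnitude e = 6, c = [0, 12, 9, 6, 3].

Step 1: column multipliers v_i = (∏_{j≠i}(α_i − α_j))^{−1} mod 13.
  i = 1 (α = 11): (11−8)(11−12)(11−3)(11−7) = 3·(−1)·8·4 = −96 ≡ 8, so v_1 = 8^{−1} = 5 (mod 13).
  i = 2 (α = 8): (8−11)(8−12)(8−3)(8−7) = (−3)·(−4)·5·1 = 60 ≡ 8, so v_2 = 8^{−1} = 5 (mod 13).
  i = 3 (α = 12): (12−11)(12−8)(12−3)(12−7) = 1·4·9·5 = 180 ≡ 11, so v_3 = 11^{−1} = 6 (mod 13).
  i = 4 (α = 3): (3−11)(3−8)(3−12)(3−7) = (−8)·(−5)·(−9)·(−4) = 1440 ≡ 10, so v_4 = 10^{−1} = 4 (mod 13).
  i = 5 (α = 7): (7−11)(7−8)(7−12)(7−3) = (−4)·(−1)·(−5)·4 = −80 ≡ 11, so v_5 = 11^{−1} = 6 (mod 13).
  v = [5, 5, 6, 4, 6].
Step 2: syndromes of r = [0, 5, 9, 6, 3] (all sums mod 13).
  S_0 = Σ v_i r_i = 5·0 + 5·5 + 6·9 + 4·6 + 6·3 = 121 ≡ 4.
  S_1 = Σ v_i α_i r_i = 5·11·0 + 5·8·5 + 6·12·9 + 4·3·6 + 6·7·3 = 1046 ≡ 6.
  α_i^2 mod 13 = [4, 12, 1, 9, 10].
  S_2 = Σ v_i α_i^2 r_i = 5·4·0 + 5·12·5 + 6·1·9 + 4·9·6 + 6·10·3 = 750 ≡ 9.
  S = (4, 6, 9) ≠ 0, so r is not a codeword (an error is present).
Step 3: locate the error. For a single error e at position i, S_ℓ = v_i·e·α_i^ℓ, so α_err = S_1/S_0.
  S_0^{−1} = 4^{−1} = 10 (mod 13), so α_err = 6·10 = 60 ≡ 8 = α_2. Error position i = 2.
  Consistency check: S_2/S_1 = 9·11 = 99 ≡ 8 = α_err ✓ (single-error assumption holds).
Step 4: error magnitude e = S_0/v_2 = S_0·∏_{j≠2}(α_2 − α_j) = 4·8 = 32 ≡ 6 (mod 13).
Step 5: correct position 2: c_2 = r_2 − e = 5 − 6 ≡ 12 (mod 13). Hence c = [0, 12, 9, 6, 3].
  Check: interpolating c through the α_i gives m(x) = 5 + 9·x (degree < 2) with m(α_i) = c_i for every i, so c is indeed a codeword.


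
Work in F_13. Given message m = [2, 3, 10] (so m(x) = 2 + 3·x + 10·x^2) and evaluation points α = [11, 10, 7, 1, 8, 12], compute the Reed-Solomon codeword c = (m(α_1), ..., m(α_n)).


c = [10, 5, 6, 2, 3, 9]

Message polynomial: m(x) = 2 + 3·x + 10·x^2 (mod 13).
For each evaluation point α_i, compute m(α_i) mod 13:
  α_1 = 11: Horner steps 10 → 9 → 10, so m(11) = 10.
  α_2 = 10: Horner steps 10 → 12 → 5, so m(10) = 5.
  α_3 = 7: Horner steps 10 → 8 → 6, so m(7) = 6.
  α_4 = 1: Horner steps 10 → 0 → 2, so m(1) = 2.
  α_5 = 8: Horner steps 10 → 5 → 3, so m(8) = 3.
  α_6 = 12: Horner steps 10 → 6 → 9, so m(12) = 9.
Codeword c = [10, 5, 6, 2, 3, 9] ∈ F_13^6.


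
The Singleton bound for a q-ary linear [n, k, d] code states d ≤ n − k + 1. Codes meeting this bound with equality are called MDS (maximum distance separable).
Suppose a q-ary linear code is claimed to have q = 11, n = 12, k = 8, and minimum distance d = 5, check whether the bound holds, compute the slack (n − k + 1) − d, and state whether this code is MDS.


Singleton RHS = n − k + 1 = 5, slack = 0, bound satisfied, MDS.

Singleton bound: d ≤ n − k + 1.
Here n = 12, k = 8, so n − k + 1 = 5.
Given d = 5, check d ≤ 5: YES.
Slack = (n − k + 1) − d = 0.
The code is MDS (slack = 0).
Description: the claimed parameters are [12, 8, 5]_11; such a code would be MDS (meets Singleton bound).


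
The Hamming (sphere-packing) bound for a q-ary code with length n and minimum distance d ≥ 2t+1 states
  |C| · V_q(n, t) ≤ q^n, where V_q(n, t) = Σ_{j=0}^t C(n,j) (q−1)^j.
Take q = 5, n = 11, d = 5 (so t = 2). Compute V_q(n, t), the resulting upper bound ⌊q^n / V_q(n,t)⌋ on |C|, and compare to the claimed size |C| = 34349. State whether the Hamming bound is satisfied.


V_q(n, t) = 925, q^n = 48828125, Hamming bound = 52787, |C| = 34349 ≤ bound (satisfied).

Step 1: Compute V_q(n, t) = Σ_{j=0}^2 C(n, j) (q−1)^j.
  j = 0: C(11,0)·(4)^0 = 1·1 = 1.
  j = 1: C(11,1)·(4)^1 = 11·4 = 44.
  j = 2: C(11,2)·(4)^2 = 55·16 = 880.
  V_q(n, t) = 1 + 44 + 880 = 925.
Step 2: q^n = 5^11 = 48828125.
Step 3: Hamming bound ⌊q^n / V_q(n,t)⌋ = ⌊48828125/925⌋ = 52787.
Step 4: Compare |C| = 34349 to 52787: satisfied.
The claimed |C| lies below the Hamming bound.


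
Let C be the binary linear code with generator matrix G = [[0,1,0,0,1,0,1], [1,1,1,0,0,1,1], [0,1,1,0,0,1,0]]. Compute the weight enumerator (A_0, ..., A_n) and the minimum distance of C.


Weight distribution: A_0 = 1, A_2 = 1, A_3 = 3, A_4 = 2, A_5 = 1. Minimum distance d = 2.

Enumerate all 2^3 = 8 messages m ∈ F_2^3.
For each, compute codeword c = mG in F_2^7, then tally its weight.
  m = 000 → c = 0000000, weight = 0.
  m = 100 → c = 0100101, weight = 3.
  m = 010 → c = 1110011, weight = 5.
  m = 110 → c = 1010110, weight = 4.
  m = 001 → c = 0110010, weight = 3.
  m = 101 → c = 0010111, weight = 4.
  m = 011 → c = 1000001, weight = 2.
  m = 111 → c = 1100100, weight = 3.
Tally weights:
  weight 0: 1 codewords.
  weight 2: 1 codewords.
  weight 3: 3 codewords.
  weight 4: 2 codewords.
  weight 5: 1 codewords.
Minimum distance d = smallest w > 0 with A_w > 0 = 2.
Sanity: Σ A_w = 8 = 2^3 = 8 ✓.


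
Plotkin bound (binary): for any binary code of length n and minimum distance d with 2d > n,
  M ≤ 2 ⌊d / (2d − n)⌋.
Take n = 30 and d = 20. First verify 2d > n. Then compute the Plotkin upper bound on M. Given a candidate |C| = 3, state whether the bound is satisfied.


Plotkin bound M ≤ 4; given |C| = 3 ≤ bound (satisfied).

Check applicability: 2d = 40, n = 30.
2d − n = 10 > 0, so Plotkin applies.
Compute d/(2d−n) = 20/10 ≈ 2.0000.
⌊d/(2d−n)⌋ = 2.
Plotkin bound: M ≤ 2·2 = 4.
Given |C| = 3, check: satisfied.
This |C| is below the Plotkin bound.


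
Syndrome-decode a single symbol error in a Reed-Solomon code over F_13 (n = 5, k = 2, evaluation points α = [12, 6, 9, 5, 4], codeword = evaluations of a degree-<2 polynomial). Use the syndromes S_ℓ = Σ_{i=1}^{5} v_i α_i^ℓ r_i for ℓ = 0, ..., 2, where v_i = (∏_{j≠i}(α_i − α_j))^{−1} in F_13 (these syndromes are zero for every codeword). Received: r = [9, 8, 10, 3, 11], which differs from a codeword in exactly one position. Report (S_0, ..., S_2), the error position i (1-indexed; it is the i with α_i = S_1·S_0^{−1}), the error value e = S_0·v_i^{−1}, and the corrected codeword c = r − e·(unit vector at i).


S = (7, 6, 7), error at position 1, error magnitude e = 10, c = [12, 8, 10, 3, 11].

Step 1: column multipliers v_i = (∏_{j≠i}(α_i − α_j))^{−1} mod 13.
  i = 1 (α = 12): (12−6)(12−9)(12−5)(12−4) = 6·3·7·8 = 1008 ≡ 7, so v_1 = 7^{−1} = 2 (mod 13).
  i = 2 (α = 6): (6−12)(6−9)(6−5)(6−4) = (−6)·(−3)·1·2 = 36 ≡ 10, so v_2 = 10^{−1} = 4 (mod 13).
  i = 3 (α = 9): (9−12)(9−6)(9−5)(9−4) = (−3)·3·4·5 = −180 ≡ 2, so v_3 = 2^{−1} = 7 (mod 13).
  i = 4 (α = 5): (5−12)(5−6)(5−9)(5−4) = (−7)·(−1)·(−4)·1 = −28 ≡ 11, so v_4 = 11^{−1} = 6 (mod 13).
  i = 5 (α = 4): (4−12)(4−6)(4−9)(4−5) = (−8)·(−2)·(−5)·(−1) = 80 ≡ 2, so v_5 = 2^{−1} = 7 (mod 13).
  v = [2, 4, 7, 6, 7].
Step 2: syndromes of r = [9, 8, 10, 3, 11] (all sums mod 13).
  S_0 = Σ v_i r_i = 2·9 + 4·8 + 7·10 + 6·3 + 7·11 = 215 ≡ 7.
  S_1 = Σ v_i α_i r_i = 2·12·9 + 4·6·8 + 7·9·10 + 6·5·3 + 7·4·11 = 1436 ≡ 6.
  α_i^2 mod 13 = [1, 10, 3, 12, 3].
  S_2 = Σ v_i α_i^2 r_i = 2·1·9 + 4·10·8 + 7·3·10 + 6·12·3 + 7·3·11 = 995 ≡ 7.
  S = (7, 6, 7) ≠ 0, so r is not a codeword (an error is present).
Step 3: locate the error. For a single error e at position i, S_ℓ = v_i·e·α_i^ℓ, so α_err = S_1/S_0.
  S_0^{−1} = 7^{−1} = 2 (mod 13), so α_err = 6·2 = 12 ≡ 12 = α_1. Error position i = 1.
  Consistency check: S_2/S_1 = 7·11 = 77 ≡ 12 = α_err ✓ (single-error assumption holds).
Step 4: error magnitude e = S_0/v_1 = S_0·∏_{j≠1}(α_1 − α_j) = 7·7 = 49 ≡ 10 (mod 13).
Step 5: correct position 1: c_1 = r_1 − e = 9 − 10 ≡ 12 (mod 13). Hence c = [12, 8, 10, 3, 11].
  Check: interpolating c through the α_i gives m(x) = 4 + 5·x (degree < 2) with m(α_i) = c_i for every i, so c is indeed a codeword.


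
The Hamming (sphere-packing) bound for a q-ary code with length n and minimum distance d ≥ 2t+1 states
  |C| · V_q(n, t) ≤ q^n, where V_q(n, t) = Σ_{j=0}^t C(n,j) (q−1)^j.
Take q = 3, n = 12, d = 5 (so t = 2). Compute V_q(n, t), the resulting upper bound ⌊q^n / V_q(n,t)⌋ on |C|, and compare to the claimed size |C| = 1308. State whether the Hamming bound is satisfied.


V_q(n, t) = 289, q^n = 531441, Hamming bound = 1838, |C| = 1308 ≤ bound (satisfied).

Step 1: Compute V_q(n, t) = Σ_{j=0}^2 C(n, j) (q−1)^j.
  j = 0: C(12,0)·(2)^0 = 1·1 = 1.
  j = 1: C(12,1)·(2)^1 = 12·2 = 24.
  j = 2: C(12,2)·(2)^2 = 66·4 = 264.
  V_q(n, t) = 1 + 24 + 264 = 289.
Step 2: q^n = 3^12 = 531441.
Step 3: Hamming bound ⌊q^n / V_q(n,t)⌋ = ⌊531441/289⌋ = 1838.
Step 4: Compare |C| = 1308 to 1838: satisfied.
The claimed |C| lies below the Hamming bound.


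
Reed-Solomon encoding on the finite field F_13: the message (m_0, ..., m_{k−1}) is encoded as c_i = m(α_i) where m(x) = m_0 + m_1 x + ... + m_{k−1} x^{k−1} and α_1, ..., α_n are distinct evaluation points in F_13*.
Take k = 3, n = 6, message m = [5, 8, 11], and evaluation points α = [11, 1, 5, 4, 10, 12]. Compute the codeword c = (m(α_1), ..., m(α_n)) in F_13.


c = [7, 11, 8, 5, 2, 8]

Message polynomial: m(x) = 5 + 8·x + 11·x^2 (mod 13).
For each evaluation point α_i, compute m(α_i) mod 13:
  α_1 = 11: Horner steps 11 → 12 → 7, so m(11) = 7.
  α_2 = 1: Horner steps 11 → 6 → 11, so m(1) = 11.
  α_3 = 5: Horner steps 11 → 11 → 8, so m(5) = 8.
  α_4 = 4: Horner steps 11 → 0 → 5, so m(4) = 5.
  α_5 = 10: Horner steps 11 → 1 → 2, so m(10) = 2.
  α_6 = 12: Horner steps 11 → 10 → 8, so m(12) = 8.
Codeword c = [7, 11, 8, 5, 2, 8] ∈ F_13^6.


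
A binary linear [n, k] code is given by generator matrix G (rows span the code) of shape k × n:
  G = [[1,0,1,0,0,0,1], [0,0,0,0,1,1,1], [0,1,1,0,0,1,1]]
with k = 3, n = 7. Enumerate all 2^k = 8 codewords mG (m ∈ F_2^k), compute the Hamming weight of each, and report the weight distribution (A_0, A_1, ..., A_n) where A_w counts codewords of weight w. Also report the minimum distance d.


Weight distribution: A_0 = 1, A_3 = 4, A_4 = 3. Minimum distance d = 3.

Enumerate all 2^3 = 8 messages m ∈ F_2^3.
For each, compute codeword c = mG in F_2^7, then tally its weight.
  m = 000 → c = 0000000, weight = 0.
  m = 100 → c = 1010001, weight = 3.
  m = 010 → c = 0000111, weight = 3.
  m = 110 → c = 1010110, weight = 4.
  m = 001 → c = 0110011, weight = 4.
  m = 101 → c = 1100010, weight = 3.
  m = 011 → c = 0110100, weight = 3.
  m = 111 → c = 1100101, weight = 4.
Tally weights:
  weight 0: 1 codewords.
  weight 3: 4 codewords.
  weight 4: 3 codewords.
Minimum distance d = smallest w > 0 with A_w > 0 = 3.
Sanity: Σ A_w = 8 = 2^3 = 8 ✓.


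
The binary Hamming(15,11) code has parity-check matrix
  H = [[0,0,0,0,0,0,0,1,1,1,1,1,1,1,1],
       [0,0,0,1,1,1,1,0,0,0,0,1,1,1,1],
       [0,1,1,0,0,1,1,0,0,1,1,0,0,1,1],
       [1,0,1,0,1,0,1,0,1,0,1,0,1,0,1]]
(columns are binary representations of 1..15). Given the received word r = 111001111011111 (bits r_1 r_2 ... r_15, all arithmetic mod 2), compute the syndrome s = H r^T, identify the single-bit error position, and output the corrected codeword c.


s = (1, 0, 1, 1)^T, error position = 11, corrected codeword c = 111001111001111

Compute s = H r^T mod 2 one row at a time:
  s_1 = 1 + 1 + 0 + 1 + 1 + 1 + 1 + 1 = 7 ≡ 1 (mod 2).
  s_2 = 0 + 0 + 1 + 1 + 1 + 1 + 1 + 1 = 6 ≡ 0 (mod 2).
  s_3 = 1 + 1 + 1 + 1 + 0 + 1 + 1 + 1 = 7 ≡ 1 (mod 2).
  s_4 = 1 + 1 + 0 + 1 + 1 + 1 + 1 + 1 = 7 ≡ 1 (mod 2).
s = (1, 0, 1, 1)^T — this equals column 11 of H (binary 1011), so error is at position 11.
Correct: flip bit 11 of r = 111001111011111 to get c = 111001111001111.


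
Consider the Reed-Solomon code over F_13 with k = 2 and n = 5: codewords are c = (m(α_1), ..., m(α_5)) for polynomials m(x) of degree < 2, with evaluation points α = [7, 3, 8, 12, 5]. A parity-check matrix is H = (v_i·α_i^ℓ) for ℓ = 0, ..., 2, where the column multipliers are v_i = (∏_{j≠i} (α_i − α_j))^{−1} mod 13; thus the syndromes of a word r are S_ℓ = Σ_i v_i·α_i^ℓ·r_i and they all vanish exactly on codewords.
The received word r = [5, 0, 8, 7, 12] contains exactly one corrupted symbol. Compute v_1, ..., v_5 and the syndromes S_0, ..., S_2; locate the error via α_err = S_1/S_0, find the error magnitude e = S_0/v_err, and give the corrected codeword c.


S = (8, 11, 7), error at position 2, error magnitude e = 7, c = [5, 6, 8, 7, 12].

Step 1: column multipliers v_i = (∏_{j≠i}(α_i − α_j))^{−1} mod 13.
  i = 1 (α = 7): (7−3)(7−8)(7−12)(7−5) = 4·(−1)·(−5)·2 = 40 ≡ 1, so v_1 = 1^{−1} = 1 (mod 13).
  i = 2 (α = 3): (3−7)(3−8)(3−12)(3−5) = (−4)·(−5)·(−9)·(−2) = 360 ≡ 9, so v_2 = 9^{−1} = 3 (mod 13).
  i = 3 (α = 8): (8−7)(8−3)(8−12)(8−5) = 1·5·(−4)·3 = −60 ≡ 5, so v_3 = 5^{−1} = 8 (mod 13).
  i = 4 (α = 12): (12−7)(12−3)(12−8)(12−5) = 5·9·4·7 = 1260 ≡ 12, so v_4 = 12^{−1} = 12 (mod 13).
  i = 5 (α = 5): (5−7)(5−3)(5−8)(5−12) = (−2)·2·(−3)·(−7) = −84 ≡ 7, so v_5 = 7^{−1} = 2 (mod 13).
  v = [1, 3, 8, 12, 2].
Step 2: syndromes of r = [5, 0, 8, 7, 12] (all sums mod 13).
  S_0 = Σ v_i r_i = 1·5 + 3·0 + 8·8 + 12·7 + 2·12 = 177 ≡ 8.
  S_1 = Σ v_i α_i r_i = 1·7·5 + 3·3·0 + 8·8·8 + 12·12·7 + 2·5·12 = 1675 ≡ 11.
  α_i^2 mod 13 = [10, 9, 12, 1, 12].
  S_2 = Σ v_i α_i^2 r_i = 1·10·5 + 3·9·0 + 8·12·8 + 12·1·7 + 2·12·12 = 1190 ≡ 7.
  S = (8, 11, 7) ≠ 0, so r is not a codeword (an error is present).
Step 3: locate the error. For a single error e at position i, S_ℓ = v_i·e·α_i^ℓ, so α_err = S_1/S_0.
  S_0^{−1} = 8^{−1} = 5 (mod 13), so α_err = 11·5 = 55 ≡ 3 = α_2. Error position i = 2.
  Consistency check: S_2/S_1 = 7·6 = 42 ≡ 3 = α_err ✓ (single-error assumption holds).
Step 4: error magnitude e = S_0/v_2 = S_0·∏_{j≠2}(α_2 − α_j) = 8·9 = 72 ≡ 7 (mod 13).
Step 5: correct position 2: c_2 = r_2 − e = 0 − 7 ≡ 6 (mod 13). Hence c = [5, 6, 8, 7, 12].
  Check: interpolating c through the α_i gives m(x) = 10 + 3·x (degree < 2) with m(α_i) = c_i for every i, so c is indeed a codeword.


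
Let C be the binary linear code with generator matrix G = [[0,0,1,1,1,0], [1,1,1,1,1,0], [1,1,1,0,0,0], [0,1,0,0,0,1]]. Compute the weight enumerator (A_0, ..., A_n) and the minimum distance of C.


Weight distribution: A_0 = 1, A_1 = 1, A_2 = 4, A_3 = 4, A_4 = 3, A_5 = 3. Minimum distance d = 1.

Enumerate all 2^4 = 16 messages m ∈ F_2^4.
For each, compute codeword c = mG in F_2^6, then tally its weight.
  m = 0000 → c = 000000, weight = 0.
  m = 1000 → c = 001110, weight = 3.
  m = 0100 → c = 111110, weight = 5.
  m = 1100 → c = 110000, weight = 2.
  m = 0010 → c = 111000, weight = 3.
  m = 1010 → c = 110110, weight = 4.
  m = 0110 → c = 000110, weight = 2.
  m = 1110 → c = 001000, weight = 1.
  m = 0001 → c = 010001, weight = 2.
  m = 1001 → c = 011111, weight = 5.
  m = 0101 → c = 101111, weight = 5.
  m = 1101 → c = 100001, weight = 2.
  m = 0011 → c = 101001, weight = 3.
  m = 1011 → c = 100111, weight = 4.
  m = 0111 → c = 010111, weight = 4.
  m = 1111 → c = 011001, weight = 3.
Tally weights:
  weight 0: 1 codewords.
  weight 1: 1 codewords.
  weight 2: 4 codewords.
  weight 3: 4 codewords.
  weight 4: 3 codewords.
  weight 5: 3 codewords.
Minimum distance d = smallest w > 0 with A_w > 0 = 1.
Sanity: Σ A_w = 16 = 2^4 = 16 ✓.


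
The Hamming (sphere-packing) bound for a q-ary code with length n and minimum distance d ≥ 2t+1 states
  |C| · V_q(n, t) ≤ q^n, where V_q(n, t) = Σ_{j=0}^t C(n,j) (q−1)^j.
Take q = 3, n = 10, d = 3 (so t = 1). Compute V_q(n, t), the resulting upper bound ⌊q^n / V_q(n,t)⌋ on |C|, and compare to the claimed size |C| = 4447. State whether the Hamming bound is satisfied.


V_q(n, t) = 21, q^n = 59049, Hamming bound = 2811, |C| = 4447 > bound (violated).

Step 1: Compute V_q(n, t) = Σ_{j=0}^1 C(n, j) (q−1)^j.
  j = 0: C(10,0)·(2)^0 = 1·1 = 1.
  j = 1: C(10,1)·(2)^1 = 10·2 = 20.
  V_q(n, t) = 1 + 20 = 21.
Step 2: q^n = 3^10 = 59049.
Step 3: Hamming bound ⌊q^n / V_q(n,t)⌋ = ⌊59049/21⌋ = 2811.
Step 4: Compare |C| = 4447 to 2811: violated.
The claimed |C| lies above the Hamming bound, so no 3-ary code of length 10 with d ≥ 3 can have 4447 codewords.


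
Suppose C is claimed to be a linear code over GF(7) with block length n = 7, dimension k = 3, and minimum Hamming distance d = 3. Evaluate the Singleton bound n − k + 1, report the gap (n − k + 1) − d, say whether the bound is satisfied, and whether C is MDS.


Singleton RHS = n − k + 1 = 5, slack = 2, bound satisfied, not MDS.

Singleton bound: d ≤ n − k + 1.
Here n = 7, k = 3, so n − k + 1 = 5.
Given d = 3, check d ≤ 5: YES.
Slack = (n − k + 1) − d = 2.
The code is NOT MDS (slack = 2 > 0).
Description: the claimed parameters are [7, 3, 3]_7; such a code would be non-MDS.


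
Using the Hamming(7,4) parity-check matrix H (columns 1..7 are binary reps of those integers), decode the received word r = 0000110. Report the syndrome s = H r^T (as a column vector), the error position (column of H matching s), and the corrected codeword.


s = (0, 1, 1)^T, error position = 3, corrected codeword c = 0010110

Compute s = H r^T mod 2 one row at a time:
  s_1 = 0 + 1 + 1 + 0 = 2 ≡ 0 (mod 2).
  s_2 = 0 + 0 + 1 + 0 = 1 ≡ 1 (mod 2).
  s_3 = 0 + 0 + 1 + 0 = 1 ≡ 1 (mod 2).
s = (0, 1, 1)^T — this equals column 3 of H (binary 011), so error is at position 3.
Correct: flip bit 3 of r = 0000110 to get c = 0010110.


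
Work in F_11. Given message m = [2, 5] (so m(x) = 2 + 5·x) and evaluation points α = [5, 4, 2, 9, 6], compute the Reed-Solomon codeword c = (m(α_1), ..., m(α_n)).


c = [5, 0, 1, 3, 10]

Message polynomial: m(x) = 2 + 5·x (mod 11).
For each evaluation point α_i, compute m(α_i) mod 11:
  α_1 = 5: Horner steps 5 → 5, so m(5) = 5.
  α_2 = 4: Horner steps 5 → 0, so m(4) = 0.
  α_3 = 2: Horner steps 5 → 1, so m(2) = 1.
  α_4 = 9: Horner steps 5 → 3, so m(9) = 3.
  α_5 = 6: Horner steps 5 → 10, so m(6) = 10.
Codeword c = [5, 0, 1, 3, 10] ∈ F_11^5.


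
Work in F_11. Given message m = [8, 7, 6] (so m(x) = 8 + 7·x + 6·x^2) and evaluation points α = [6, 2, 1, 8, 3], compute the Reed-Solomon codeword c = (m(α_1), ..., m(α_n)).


c = [2, 2, 10, 8, 6]

Message polynomial: m(x) = 8 + 7·x + 6·x^2 (mod 11).
For each evaluation point α_i, compute m(α_i) mod 11:
  α_1 = 6: Horner steps 6 → 10 → 2, so m(6) = 2.
  α_2 = 2: Horner steps 6 → 8 → 2, so m(2) = 2.
  α_3 = 1: Horner steps 6 → 2 → 10, so m(1) = 10.
  α_4 = 8: Horner steps 6 → 0 → 8, so m(8) = 8.
  α_5 = 3: Horner steps 6 → 3 → 6, so m(3) = 6.
Codeword c = [2, 2, 10, 8, 6] ∈ F_11^5.


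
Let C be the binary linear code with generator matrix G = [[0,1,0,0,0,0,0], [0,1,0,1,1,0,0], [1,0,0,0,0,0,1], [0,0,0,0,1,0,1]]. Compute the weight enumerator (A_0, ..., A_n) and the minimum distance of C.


Weight distribution: A_0 = 1, A_1 = 1, A_2 = 6, A_3 = 6, A_4 = 1, A_5 = 1. Minimum distance d = 1.

Enumerate all 2^4 = 16 messages m ∈ F_2^4.
For each, compute codeword c = mG in F_2^7, then tally its weight.
  m = 0000 → c = 0000000, weight = 0.
  m = 1000 → c = 0100000, weight = 1.
  m = 0100 → c = 0101100, weight = 3.
  m = 1100 → c = 0001100, weight = 2.
  m = 0010 → c = 1000001, weight = 2.
  m = 1010 → c = 1100001, weight = 3.
  m = 0110 → c = 1101101, weight = 5.
  m = 1110 → c = 1001101, weight = 4.
  m = 0001 → c = 0000101, weight = 2.
  m = 1001 → c = 0100101, weight = 3.
  m = 0101 → c = 0101001, weight = 3.
  m = 1101 → c = 0001001, weight = 2.
  m = 0011 → c = 1000100, weight = 2.
  m = 1011 → c = 1100100, weight = 3.
  m = 0111 → c = 1101000, weight = 3.
  m = 1111 → c = 1001000, weight = 2.
Tally weights:
  weight 0: 1 codewords.
  weight 1: 1 codewords.
  weight 2: 6 codewords.
  weight 3: 6 codewords.
  weight 4: 1 codewords.
  weight 5: 1 codewords.
Minimum distance d = smallest w > 0 with A_w > 0 = 1.
Sanity: Σ A_w = 16 = 2^4 = 16 ✓.


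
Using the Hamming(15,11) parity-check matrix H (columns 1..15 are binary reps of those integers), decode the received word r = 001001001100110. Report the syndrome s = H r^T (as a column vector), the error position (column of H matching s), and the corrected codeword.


s = (0, 1, 0, 1)^T, error position = 5, corrected codeword c = 001011001100110

Compute s = H r^T mod 2 one row at a time:
  s_1 = 0 + 1 + 1 + 0 + 0 + 1 + 1 + 0 = 4 ≡ 0 (mod 2).
  s_2 = 0 + 0 + 1 + 0 + 0 + 1 + 1 + 0 = 3 ≡ 1 (mod 2).
  s_3 = 0 + 1 + 1 + 0 + 1 + 0 + 1 + 0 = 4 ≡ 0 (mod 2).
  s_4 = 0 + 1 + 0 + 0 + 1 + 0 + 1 + 0 = 3 ≡ 1 (mod 2).
s = (0, 1, 0, 1)^T — this equals column 5 of H (binary 0101), so error is at position 5.
Correct: flip bit 5 of r = 001001001100110 to get c = 001011001100110.


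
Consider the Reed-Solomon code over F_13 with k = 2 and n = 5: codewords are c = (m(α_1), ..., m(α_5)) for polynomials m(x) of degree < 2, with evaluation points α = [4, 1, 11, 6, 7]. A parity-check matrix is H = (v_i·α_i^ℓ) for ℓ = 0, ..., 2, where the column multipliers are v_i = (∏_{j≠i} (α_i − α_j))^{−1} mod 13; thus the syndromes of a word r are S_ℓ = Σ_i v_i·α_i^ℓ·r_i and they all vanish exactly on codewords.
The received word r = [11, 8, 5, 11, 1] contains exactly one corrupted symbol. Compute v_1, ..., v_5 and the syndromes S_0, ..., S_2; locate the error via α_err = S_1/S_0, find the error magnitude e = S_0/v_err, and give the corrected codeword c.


S = (1, 6, 10), error at position 4, error magnitude e = 11, c = [11, 8, 5, 0, 1].

Step 1: column multipliers v_i = (∏_{j≠i}(α_i − α_j))^{−1} mod 13.
  i = 1 (α = 4): (4−1)(4−11)(4−6)(4−7) = 3·(−7)·(−2)·(−3) = −126 ≡ 4, so v_1 = 4^{−1} = 10 (mod 13).
  i = 2 (α = 1): (1−4)(1−11)(1−6)(1−7) = (−3)·(−10)·(−5)·(−6) = 900 ≡ 3, so v_2 = 3^{−1} = 9 (mod 13).
  i = 3 (α = 11): (11−4)(11−1)(11−6)(11−7) = 7·10·5·4 = 1400 ≡ 9, so v_3 = 9^{−1} = 3 (mod 13).
  i = 4 (α = 6): (6−4)(6−1)(6−11)(6−7) = 2·5·(−5)·(−1) = 50 ≡ 11, so v_4 = 11^{−1} = 6 (mod 13).
  i = 5 (α = 7): (7−4)(7−1)(7−11)(7−6) = 3·6·(−4)·1 = −72 ≡ 6, so v_5 = 6^{−1} = 11 (mod 13).
  v = [10, 9, 3, 6, 11].
Step 2: syndromes of r = [11, 8, 5, 11, 1] (all sums mod 13).
  S_0 = Σ v_i r_i = 10·11 + 9·8 + 3·5 + 6·11 + 11·1 = 274 ≡ 1.
  S_1 = Σ v_i α_i r_i = 10·4·11 + 9·1·8 + 3·11·5 + 6·6·11 + 11·7·1 = 1150 ≡ 6.
  α_i^2 mod 13 = [3, 1, 4, 10, 10].
  S_2 = Σ v_i α_i^2 r_i = 10·3·11 + 9·1·8 + 3·4·5 + 6·10·11 + 11·10·1 = 1232 ≡ 10.
  S = (1, 6, 10) ≠ 0, so r is not a codeword (an error is present).
Step 3: locate the error. For a single error e at position i, S_ℓ = v_i·e·α_i^ℓ, so α_err = S_1/S_0.
  S_0^{−1} = 1^{−1} = 1 (mod 13), so α_err = 6·1 = 6 ≡ 6 = α_4. Error position i = 4.
  Consistency check: S_2/S_1 = 10·11 = 110 ≡ 6 = α_err ✓ (single-error assumption holds).
Step 4: error magnitude e = S_0/v_4 = S_0·∏_{j≠4}(α_4 − α_j) = 1·11 = 11 ≡ 11 (mod 13).
Step 5: correct position 4: c_4 = r_4 − e = 11 − 11 ≡ 0 (mod 13). Hence c = [11, 8, 5, 0, 1].
  Check: interpolating c through the α_i gives m(x) = 7 + 1·x (degree < 2) with m(α_i) = c_i for every i, so c is indeed a codeword.
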